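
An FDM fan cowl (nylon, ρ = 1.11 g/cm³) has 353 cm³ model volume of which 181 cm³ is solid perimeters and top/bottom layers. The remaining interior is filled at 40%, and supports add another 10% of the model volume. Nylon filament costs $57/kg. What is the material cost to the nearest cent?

$18.04

Volume inside the shell = 353 − 181 = 172 cm³.
Infill deposited = 0.40 × 172 = 68.8 cm³.
Support = 0.10 × 353, so 35.3 cm³.
Total extruded = 181 + 68.8 + 35.3 = 285.1 cm³.
Mass = 285.1 × 1.11, so 316.461 g.
At $57/kg: 316.461/1000 × 57 = $18.04.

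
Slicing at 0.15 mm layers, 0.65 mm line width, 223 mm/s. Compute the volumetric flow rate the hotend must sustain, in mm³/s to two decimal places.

21.74

A = 0.15 × 0.65, so 0.0975 mm².
Volumetric flow = 223 × 0.0975 = 21.74 mm³/s.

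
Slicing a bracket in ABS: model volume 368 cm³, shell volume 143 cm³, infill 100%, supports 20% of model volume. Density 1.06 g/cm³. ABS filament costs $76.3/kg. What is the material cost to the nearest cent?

Volume inside the shell: 368 − 143 → 225 cm³.
Deposited infill: 1.00 × 225 → 225 cm³.
Support = 0.20 × 368 = 73.6 cm³.
Total printed volume = 143 + 225 + 73.6, so 441.6 cm³.
Mass: 441.6 × 1.06 → 468.096 g.
At $76.3/kg: 468.096/1000 × 76.3 = $35.72.

$35.72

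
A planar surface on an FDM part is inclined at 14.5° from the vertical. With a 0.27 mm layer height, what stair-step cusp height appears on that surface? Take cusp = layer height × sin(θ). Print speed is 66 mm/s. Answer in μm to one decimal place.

h_c = t·sin θ = 0.27 × 0.2504 = 0.067608 mm (67.6 μm).

67.6 μm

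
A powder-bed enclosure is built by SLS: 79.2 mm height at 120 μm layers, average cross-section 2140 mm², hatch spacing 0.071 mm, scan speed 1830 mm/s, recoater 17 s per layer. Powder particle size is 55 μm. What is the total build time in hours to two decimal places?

6.14 hours

Layer count = ceil(79.2 / 0.12) = 660.
Per-layer scan distance = 2140 / 0.071 = 30140.8 mm.
Per-layer scan time: 30140.8 / 1830 → 16.4704 s.
Layer cycle: 16.4704 + 17 → 33.4704 s.
Total: 660 × 33.4704 s = 22090.464 s → 6.14 hours.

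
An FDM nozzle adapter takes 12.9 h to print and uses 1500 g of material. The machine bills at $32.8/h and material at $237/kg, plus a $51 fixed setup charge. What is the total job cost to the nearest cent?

Machine cost = 32.8 × 12.9, so $423.12.
Material cost: 237 × 1500/1000 → $355.50.
Total = 423.12 + 355.50 + 51 = $829.62.

$829.62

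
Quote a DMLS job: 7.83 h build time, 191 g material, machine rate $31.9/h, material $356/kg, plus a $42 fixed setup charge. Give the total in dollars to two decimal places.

$359.77

Machine-time cost = 31.9 × 7.83, so $249.777.
Feedstock cost = 356 × 191/1000, so $67.996.
Adding setup: 249.777 + 67.996 + 42 → 359.773 ≈ $359.77.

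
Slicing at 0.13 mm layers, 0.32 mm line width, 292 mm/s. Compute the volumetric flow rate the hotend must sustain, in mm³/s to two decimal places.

Extrusion cross-section: 0.13 × 0.32 → 0.0416 mm².
Q = v·A = 292 × 0.0416 = 12.15 mm³/s.

12.15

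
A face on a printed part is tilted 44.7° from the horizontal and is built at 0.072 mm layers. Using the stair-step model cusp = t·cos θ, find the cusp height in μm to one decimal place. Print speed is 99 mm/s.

51.2 μm

Cusp = layer height × cos(44.7°) = 0.072 × 0.7108 = 0.051178 mm = 51.2 μm.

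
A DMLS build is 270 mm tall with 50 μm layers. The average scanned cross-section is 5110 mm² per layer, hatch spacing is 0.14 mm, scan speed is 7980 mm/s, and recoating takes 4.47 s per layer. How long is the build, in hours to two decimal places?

13.57 hours

Layers = ⌈270/0.05⌉ = 5400.
Per-layer scan distance = 5110 / 0.14, so 36500 mm.
Per-layer scan time: 36500 / 7980 → 4.5739 s.
Time per layer: 4.5739 + 4.47 → 9.0439 s.
Total: 5400 × 9.0439 s = 48837.06 s → 13.57 hours.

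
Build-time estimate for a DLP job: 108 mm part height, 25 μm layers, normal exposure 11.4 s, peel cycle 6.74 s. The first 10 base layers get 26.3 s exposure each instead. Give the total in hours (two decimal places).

21.81 hours

Layer count = ceil(108 / 0.025) = 4320.
Burn-in layers = 10 × (26.3 + 6.74) = 330.4 s.
Remaining layers = 4310 × (11.4 + 6.74) = 78183.4 s.
Sum: 330.4 + 78183.4 = 78513.8 s → 21.81 hours.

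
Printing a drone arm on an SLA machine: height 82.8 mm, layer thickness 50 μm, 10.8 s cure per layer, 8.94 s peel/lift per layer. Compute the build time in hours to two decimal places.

9.08 hours

Layer count = ceil(82.8 / 0.05) = 1656.
Per-layer time: 10.8 + 8.94 → 19.74 s.
Total = 1656 × 19.74 = 32689.44 s = 9.08 hours.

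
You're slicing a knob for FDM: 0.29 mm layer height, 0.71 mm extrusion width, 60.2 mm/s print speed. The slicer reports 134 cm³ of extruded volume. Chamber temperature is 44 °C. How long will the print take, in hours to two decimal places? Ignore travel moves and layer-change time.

Line area = 0.29 × 0.71, so 0.2059 mm².
Toolpath length = 134 cm³ / 0.2059 mm² = 134000 / 0.2059 = 650801.4 mm.
Extrusion time: 650801.4 / 60.2 → 10810.7 s.
In the requested units: 10810.7 s = 3.00 hours.

3.00 hours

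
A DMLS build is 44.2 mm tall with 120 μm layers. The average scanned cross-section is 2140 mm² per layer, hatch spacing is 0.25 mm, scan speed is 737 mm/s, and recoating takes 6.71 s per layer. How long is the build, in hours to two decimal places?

1.88 hours

Number of layers: 44.2 / 0.12 → 369 (rounded up).
Scan path per layer: 2140 / 0.25 → 8560 mm.
Scan time per layer = 8560 / 737 = 11.6147 s.
Layer cycle = 11.6147 + 6.71, so 18.3247 s.
Build time = 369 × 18.3247 = 6761.8143 s = 1.88 hours.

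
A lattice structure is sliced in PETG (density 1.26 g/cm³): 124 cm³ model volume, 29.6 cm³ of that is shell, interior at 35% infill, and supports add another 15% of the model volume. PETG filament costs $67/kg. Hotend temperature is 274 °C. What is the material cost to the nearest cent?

Volume inside the shell: 124 − 29.6 → 94.4 cm³.
Infill deposited = 0.35 × 94.4 = 33.04 cm³.
Support = 0.15 × 124, so 18.6 cm³.
Total printed volume: 29.6 + 33.04 + 18.6 → 81.24 cm³.
Mass = 81.24 × 1.26 = 102.3624 g.
At $67/kg: 102.3624/1000 × 67 = $6.86.

$6.86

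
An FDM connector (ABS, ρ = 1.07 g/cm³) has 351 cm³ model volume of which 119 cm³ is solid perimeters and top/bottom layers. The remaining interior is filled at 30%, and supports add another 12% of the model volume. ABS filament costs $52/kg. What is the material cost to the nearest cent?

$12.84

Infill region = 351 − 119 = 232 cm³.
Infill volume: 0.30 × 232 → 69.6 cm³.
Support = 0.12 × 351, so 42.12 cm³.
Deposited volume = 119 + 69.6 + 42.12 = 230.72 cm³.
Mass: 230.72 × 1.07 → 246.8704 g.
At $52/kg: 246.8704/1000 × 52 = $12.84.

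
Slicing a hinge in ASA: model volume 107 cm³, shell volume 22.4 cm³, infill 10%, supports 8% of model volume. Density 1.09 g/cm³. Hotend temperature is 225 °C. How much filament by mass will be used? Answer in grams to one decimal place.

Volume inside the shell = 107 − 22.4 = 84.6 cm³.
Infill deposited = 0.10 × 84.6, so 8.46 cm³.
Support: 0.08 × 107 → 8.56 cm³.
Total printed volume = 22.4 + 8.46 + 8.56, so 39.42 cm³.
Mass = 39.42 × 1.09, so 42.9678 g.

43.0 g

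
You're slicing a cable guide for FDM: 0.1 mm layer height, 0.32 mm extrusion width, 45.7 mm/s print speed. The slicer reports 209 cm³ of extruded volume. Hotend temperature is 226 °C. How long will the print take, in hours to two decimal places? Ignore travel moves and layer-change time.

39.70 hours

Bead cross-section: 0.1 × 0.32 → 0.032 mm².
Total extruded path = 209000/0.032 = 6531250 mm.
Print-move time = 6531250 / 45.7, so 142915.8 s.
Converting: 142915.8 s = 39.70 hours.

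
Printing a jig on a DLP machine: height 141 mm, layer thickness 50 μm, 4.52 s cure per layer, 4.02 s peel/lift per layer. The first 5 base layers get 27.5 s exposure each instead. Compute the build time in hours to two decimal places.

Number of layers: 141 / 0.05 → 2820 (rounded up).
Base layers: 5 × (27.5 + 4.02) → 157.6 s.
Normal layers = 2815 × (4.52 + 4.02) = 24040.1 s.
Sum: 157.6 + 24040.1 = 24197.7 s → 6.72 hours.

6.72 hours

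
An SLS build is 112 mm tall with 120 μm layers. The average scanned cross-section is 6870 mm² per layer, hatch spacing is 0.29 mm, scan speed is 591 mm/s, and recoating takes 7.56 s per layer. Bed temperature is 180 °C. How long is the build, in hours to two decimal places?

12.36 hours

Layer count = ceil(112 / 0.12) = 934.
Scan path per layer = 6870 / 0.29 = 23689.7 mm.
Scan time per layer = 23689.7 / 591, so 40.0841 s.
Time per layer = 40.0841 + 7.56, so 47.6441 s.
Build time = 934 × 47.6441 = 44499.5894 s = 12.36 hours.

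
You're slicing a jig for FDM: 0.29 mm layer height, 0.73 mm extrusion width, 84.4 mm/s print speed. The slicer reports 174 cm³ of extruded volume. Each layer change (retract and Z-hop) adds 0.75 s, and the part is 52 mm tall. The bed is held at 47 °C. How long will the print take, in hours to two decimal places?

Extrusion cross-section = 0.29 × 0.73 = 0.2117 mm².
Toolpath length = 174 cm³ / 0.2117 mm² = 174000 / 0.2117 = 821917.8 mm.
Time extruding: 821917.8 / 84.4 → 9738.4 s.
Number of layers: 52 / 0.29 → 180 (rounded up).
Non-print overhead = 180 × 0.75 = 135 s.
Altogether 9738.4 + 135 = 9873.4 s, i.e. 2.74 hours.

2.74 hours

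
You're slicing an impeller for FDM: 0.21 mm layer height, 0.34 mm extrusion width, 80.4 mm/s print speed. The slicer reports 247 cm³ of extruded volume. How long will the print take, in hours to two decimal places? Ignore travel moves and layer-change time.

Extrusion cross-section: 0.21 × 0.34 → 0.0714 mm².
Path length: 247000 mm³ / 0.0714 mm² → 3459383.8 mm.
Time extruding: 3459383.8 / 80.4 → 43027.2 s.
Converting: 43027.2 s = 11.95 hours.

11.95 hours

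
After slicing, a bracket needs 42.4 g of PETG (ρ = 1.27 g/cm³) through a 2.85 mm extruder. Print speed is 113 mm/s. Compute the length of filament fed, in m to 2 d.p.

5.23 m

Extruded volume: 42.4/1.27 = 33.3858 cm³ (33385.8 mm³).
Cross-section of 2.85 mm filament: π·(2.85/2)² = 6.3794 mm².
L = V/A = 33385.8/6.3794 = 5233.38 mm → 5.23 m.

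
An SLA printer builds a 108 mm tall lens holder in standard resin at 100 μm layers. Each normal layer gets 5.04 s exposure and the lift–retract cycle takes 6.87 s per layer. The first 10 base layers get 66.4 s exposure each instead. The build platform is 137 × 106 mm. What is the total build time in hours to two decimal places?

Number of layers: 108 / 0.1 → 1080 (rounded up).
Burn-in layers = 10 × (66.4 + 6.87), so 732.7 s.
Normal layers: 1070 × (5.04 + 6.87) → 12743.7 s.
Sum: 732.7 + 12743.7 = 13476.4 s → 3.74 hours.

3.74 hours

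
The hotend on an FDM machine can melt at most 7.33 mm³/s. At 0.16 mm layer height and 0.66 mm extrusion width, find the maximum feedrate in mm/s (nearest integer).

Extrusion cross-section: 0.16 × 0.66 → 0.1056 mm².
v_max = Q/A = 7.33/0.1056 = 69.41 mm/s → 69 mm/s.

69 mm/s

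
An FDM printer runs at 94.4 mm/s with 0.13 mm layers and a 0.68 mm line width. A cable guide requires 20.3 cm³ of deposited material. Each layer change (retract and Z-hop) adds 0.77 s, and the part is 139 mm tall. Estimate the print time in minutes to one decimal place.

54.3 minutes

Bead cross-section = 0.13 × 0.68 = 0.0884 mm².
Toolpath length = 20.3 cm³ / 0.0884 mm² = 20300 / 0.0884 = 229638 mm.
Print-move time: 229638 / 94.4 → 2432.6 s.
Number of layers: 139 / 0.13 → 1070 (rounded up).
Non-print overhead: 1070 × 0.77 → 823.9 s.
Total = 2432.6 + 823.9 = 3256.5 s = 54.3 minutes.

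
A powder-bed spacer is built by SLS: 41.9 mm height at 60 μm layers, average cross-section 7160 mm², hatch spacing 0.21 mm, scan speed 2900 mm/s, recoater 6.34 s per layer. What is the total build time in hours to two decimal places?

3.51 hours

Layers = ⌈41.9/0.06⌉ = 699.
Hatch length per layer: 7160 / 0.21 → 34095.2 mm.
Scan time per layer: 34095.2 / 2900 → 11.757 s.
Time per layer = 11.757 + 6.34, so 18.097 s.
Total: 699 × 18.097 s = 12649.803 s → 3.51 hours.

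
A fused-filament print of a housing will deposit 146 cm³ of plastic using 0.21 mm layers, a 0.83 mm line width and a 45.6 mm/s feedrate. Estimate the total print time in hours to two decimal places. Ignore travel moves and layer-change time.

5.10 hours

Bead cross-section = 0.21 × 0.83, so 0.1743 mm².
Path length: 146000 mm³ / 0.1743 mm² → 837636.3 mm.
Extrusion time = 837636.3 / 45.6, so 18369.2 s.
In the requested units: 18369.2 s = 5.10 hours.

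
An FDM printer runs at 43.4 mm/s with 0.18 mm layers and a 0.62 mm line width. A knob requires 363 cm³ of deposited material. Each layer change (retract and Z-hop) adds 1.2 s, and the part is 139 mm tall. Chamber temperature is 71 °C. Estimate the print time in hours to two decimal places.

21.08 hours

Bead cross-section = 0.18 × 0.62, so 0.1116 mm².
Toolpath length = 363 cm³ / 0.1116 mm² = 363000 / 0.1116 = 3252688.2 mm.
Time extruding = 3252688.2 / 43.4, so 74946.7 s.
Number of layers: 139 / 0.18 → 773 (rounded up).
Z-hop total: 773 × 1.2 → 927.6 s.
Altogether 74946.7 + 927.6 = 75874.3 s, i.e. 21.08 hours.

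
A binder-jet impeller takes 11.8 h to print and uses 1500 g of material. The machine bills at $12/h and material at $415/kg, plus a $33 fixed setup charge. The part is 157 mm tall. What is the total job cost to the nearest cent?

Time charge = 12 × 11.8, so $141.60.
Material charge = 415 × 1500/1000, so $622.50.
Total = 141.60 + 622.50 + 33 = $797.10.

$797.10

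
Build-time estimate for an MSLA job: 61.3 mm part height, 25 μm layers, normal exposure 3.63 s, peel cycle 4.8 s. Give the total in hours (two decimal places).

5.74 hours

Layer count = ceil(61.3 / 0.025) = 2452.
Cycle time: 3.63 + 4.8 → 8.43 s.
Total = 2452 × 8.43 = 20670.36 s = 5.74 hours.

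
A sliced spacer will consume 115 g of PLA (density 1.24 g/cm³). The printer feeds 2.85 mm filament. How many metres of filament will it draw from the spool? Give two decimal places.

14.54 m

Extruded volume: 115/1.24 = 92.7419 cm³ (92741.9 mm³).
Cross-section of 2.85 mm filament: π·(2.85/2)² = 6.3794 mm².
Length = 92741.9 / 6.3794 = 14537.72 mm = 14.54 m.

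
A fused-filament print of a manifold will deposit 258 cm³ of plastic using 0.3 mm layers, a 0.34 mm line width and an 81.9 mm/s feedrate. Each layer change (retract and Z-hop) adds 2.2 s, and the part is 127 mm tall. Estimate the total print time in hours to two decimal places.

8.84 hours

Extrusion cross-section = 0.3 × 0.34, so 0.102 mm².
Total extruded path = 258000/0.102 = 2529411.8 mm.
Extrusion time = 2529411.8 / 81.9 = 30884.1 s.
Layer count = ceil(127 / 0.3) = 424.
Non-print overhead = 424 × 2.2 = 932.8 s.
Altogether 30884.1 + 932.8 = 31816.9 s, i.e. 8.84 hours.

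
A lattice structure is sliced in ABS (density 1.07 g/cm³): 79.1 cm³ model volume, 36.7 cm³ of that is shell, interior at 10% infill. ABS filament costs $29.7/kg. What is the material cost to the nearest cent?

$1.30

Infill region: 79.1 − 36.7 → 42.4 cm³.
Infill deposited: 0.10 × 42.4 → 4.24 cm³.
Deposited volume = 36.7 + 4.24, so 40.94 cm³.
Mass: 40.94 × 1.07 → 43.8058 g.
At $29.7/kg: 43.8058/1000 × 29.7 = $1.30.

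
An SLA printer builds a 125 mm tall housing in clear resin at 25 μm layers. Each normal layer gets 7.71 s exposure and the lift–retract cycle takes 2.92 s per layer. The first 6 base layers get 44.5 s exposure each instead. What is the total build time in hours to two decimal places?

Number of layers: 125 / 0.025 → 5000 (rounded up).
Bottom layers = 6 × (44.5 + 2.92) = 284.52 s.
Normal layers: 4994 × (7.71 + 2.92) → 53086.22 s.
Total = 284.52 + 53086.22 = 53370.74 s = 14.83 hours.

14.83 hours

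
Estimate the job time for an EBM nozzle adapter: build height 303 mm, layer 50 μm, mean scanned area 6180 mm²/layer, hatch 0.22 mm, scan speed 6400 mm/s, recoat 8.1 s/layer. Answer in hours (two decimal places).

21.02 hours

Layer count = ceil(303 / 0.05) = 6060.
Per-layer scan distance: 6180 / 0.22 → 28090.9 mm.
Per-layer scan time: 28090.9 / 6400 → 4.3892 s.
Per-layer time = 4.3892 + 8.1, so 12.4892 s.
Total: 6060 × 12.4892 s = 75684.552 s → 21.02 hours.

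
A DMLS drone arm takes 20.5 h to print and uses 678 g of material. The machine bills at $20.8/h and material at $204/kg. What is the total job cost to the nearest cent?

Time charge = 20.8 × 20.5, so $426.40.
Material charge = 204 × 678/1000, so $138.312.
Total = 426.40 + 138.312 = 564.712 ≈ $564.71.

$564.71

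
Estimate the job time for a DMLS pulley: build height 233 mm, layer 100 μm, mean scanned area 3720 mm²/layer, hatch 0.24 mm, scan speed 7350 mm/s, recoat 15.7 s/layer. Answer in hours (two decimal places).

Layer count = ceil(233 / 0.1) = 2330.
Hatch length per layer: 3720 / 0.24 → 15500 mm.
Scan time per layer = 15500 / 7350, so 2.1088 s.
Per-layer time = 2.1088 + 15.7 = 17.8088 s.
Build time = 2330 × 17.8088 = 41494.504 s = 11.53 hours.

11.53 hours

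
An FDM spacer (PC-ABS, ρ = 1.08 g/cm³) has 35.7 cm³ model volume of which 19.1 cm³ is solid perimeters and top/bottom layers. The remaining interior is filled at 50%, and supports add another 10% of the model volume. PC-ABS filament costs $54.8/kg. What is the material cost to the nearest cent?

Interior volume: 35.7 − 19.1 → 16.6 cm³.
Infill volume = 0.50 × 16.6, so 8.3 cm³.
Support = 0.10 × 35.7, so 3.57 cm³.
Total printed volume = 19.1 + 8.3 + 3.57, so 30.97 cm³.
Mass: 30.97 × 1.08 → 33.4476 g.
Cost = 33.4476 g / 1000 × $54.8/kg = $1.83.

$1.83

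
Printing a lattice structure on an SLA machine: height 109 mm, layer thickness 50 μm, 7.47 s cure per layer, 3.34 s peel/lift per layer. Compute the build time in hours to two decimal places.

6.55 hours

Layers = ⌈109/0.05⌉ = 2180.
Cycle time: 7.47 + 3.34 → 10.81 s.
Build time: 2180 × 10.81 s = 23565.8 s, i.e. 6.55 hours.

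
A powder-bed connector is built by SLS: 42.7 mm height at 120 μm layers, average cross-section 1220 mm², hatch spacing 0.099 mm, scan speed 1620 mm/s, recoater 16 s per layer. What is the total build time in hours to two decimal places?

2.33 hours

Layers = ⌈42.7/0.12⌉ = 356.
Hatch length per layer: 1220 / 0.099 → 12323.2 mm.
Laser time per layer = 12323.2 / 1620 = 7.6069 s.
Time per layer: 7.6069 + 16 → 23.6069 s.
Build time = 356 × 23.6069 = 8404.0564 s = 2.33 hours.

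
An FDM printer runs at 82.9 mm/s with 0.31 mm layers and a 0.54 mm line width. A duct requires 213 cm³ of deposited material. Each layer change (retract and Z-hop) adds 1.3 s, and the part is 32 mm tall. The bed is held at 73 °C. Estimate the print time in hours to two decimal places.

4.30 hours

Extrusion cross-section = 0.31 × 0.54 = 0.1674 mm².
Path length: 213000 mm³ / 0.1674 mm² → 1272401.4 mm.
Time extruding: 1272401.4 / 82.9 → 15348.6 s.
Layers = ⌈32/0.31⌉ = 104.
Z-hop total: 104 × 1.3 → 135.2 s.
Total = 15348.6 + 135.2 = 15483.8 s = 4.30 hours.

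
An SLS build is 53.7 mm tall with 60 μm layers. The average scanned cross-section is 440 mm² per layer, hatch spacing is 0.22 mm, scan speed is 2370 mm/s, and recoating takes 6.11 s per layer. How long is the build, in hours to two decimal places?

Layers = ⌈53.7/0.06⌉ = 895.
Hatch length per layer: 440 / 0.22 → 2000 mm.
Laser time per layer: 2000 / 2370 → 0.8439 s.
Layer cycle: 0.8439 + 6.11 → 6.9539 s.
895 layers × 6.9539 s/layer = 6223.7405 s, i.e. 1.73 hours.

1.73 hours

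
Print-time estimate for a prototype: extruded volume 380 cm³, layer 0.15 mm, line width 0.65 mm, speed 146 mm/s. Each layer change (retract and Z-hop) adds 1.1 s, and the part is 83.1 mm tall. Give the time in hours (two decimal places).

7.58 hours

Bead cross-section = 0.15 × 0.65 = 0.0975 mm².
Path length: 380000 mm³ / 0.0975 mm² → 3897435.9 mm.
Print-move time: 3897435.9 / 146 → 26694.8 s.
Layer count = ceil(83.1 / 0.15) = 554.
Layer-change overhead: 554 × 1.1 → 609.4 s.
Total = 26694.8 + 609.4 = 27304.2 s = 7.58 hours.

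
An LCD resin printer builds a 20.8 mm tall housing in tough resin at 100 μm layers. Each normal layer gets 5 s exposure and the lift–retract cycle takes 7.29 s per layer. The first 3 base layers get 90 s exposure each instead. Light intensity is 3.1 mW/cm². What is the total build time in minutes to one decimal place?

Layer count = ceil(20.8 / 0.1) = 208.
Burn-in layers = 3 × (90 + 7.29), so 291.87 s.
Remaining layers = 205 × (5 + 7.29) = 2519.45 s.
Total = 291.87 + 2519.45 = 2811.32 s = 46.9 minutes.

46.9 minutes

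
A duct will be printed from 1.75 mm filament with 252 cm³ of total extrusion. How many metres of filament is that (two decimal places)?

Filament cross-section = π × (1.75/2)² = 2.4053 mm².
L = 252000 mm³ / 2.4053 mm² = 104768.64 mm, i.e. 104.77 m.

104.77 m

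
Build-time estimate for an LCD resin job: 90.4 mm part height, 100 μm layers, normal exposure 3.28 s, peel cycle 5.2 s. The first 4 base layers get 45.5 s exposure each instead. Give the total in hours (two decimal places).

2.18 hours

Layers = ⌈90.4/0.1⌉ = 904.
Base layers = 4 × (45.5 + 5.2), so 202.8 s.
Normal layers = 900 × (3.28 + 5.2) = 7632 s.
Total = 202.8 + 7632 = 7834.8 s = 2.18 hours.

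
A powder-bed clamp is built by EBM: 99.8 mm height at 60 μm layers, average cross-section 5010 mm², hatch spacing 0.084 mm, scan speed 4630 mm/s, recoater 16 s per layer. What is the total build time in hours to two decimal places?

13.35 hours

Layers = ⌈99.8/0.06⌉ = 1664.
Hatch length per layer: 5010 / 0.084 → 59642.9 mm.
Scan time per layer = 59642.9 / 4630, so 12.8818 s.
Layer cycle: 12.8818 + 16 → 28.8818 s.
1664 layers × 28.8818 s/layer = 48059.3152 s, i.e. 13.35 hours.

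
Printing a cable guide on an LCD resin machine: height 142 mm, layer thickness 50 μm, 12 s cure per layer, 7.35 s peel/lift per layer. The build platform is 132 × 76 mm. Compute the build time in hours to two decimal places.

Number of layers: 142 / 0.05 → 2840 (rounded up).
Cycle time = 12 + 7.35 = 19.35 s.
Total = 2840 × 19.35 = 54954 s = 15.27 hours.

15.27 hours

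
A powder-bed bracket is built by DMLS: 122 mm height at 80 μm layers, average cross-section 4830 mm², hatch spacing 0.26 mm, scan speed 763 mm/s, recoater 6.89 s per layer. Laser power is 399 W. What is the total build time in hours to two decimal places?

Number of layers: 122 / 0.08 → 1525 (rounded up).
Hatch length per layer = 4830 / 0.26, so 18576.9 mm.
Laser time per layer = 18576.9 / 763 = 24.3472 s.
Layer cycle: 24.3472 + 6.89 → 31.2372 s.
1525 layers × 31.2372 s/layer = 47636.73 s, i.e. 13.23 hours.

13.23 hours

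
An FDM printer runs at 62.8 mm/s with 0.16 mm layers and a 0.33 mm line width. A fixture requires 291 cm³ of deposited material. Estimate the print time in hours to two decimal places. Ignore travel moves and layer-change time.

Extrusion cross-section = 0.16 × 0.33 = 0.0528 mm².
Path length: 291000 mm³ / 0.0528 mm² → 5511363.6 mm.
Print-move time = 5511363.6 / 62.8, so 87760.6 s.
Converting: 87760.6 s = 24.38 hours.

24.38 hours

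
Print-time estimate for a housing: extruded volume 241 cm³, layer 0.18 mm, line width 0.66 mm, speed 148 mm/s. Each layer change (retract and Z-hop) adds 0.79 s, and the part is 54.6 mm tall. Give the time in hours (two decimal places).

Extrusion cross-section: 0.18 × 0.66 → 0.1188 mm².
Total extruded path = 241000/0.1188 = 2028619.5 mm.
Time extruding = 2028619.5 / 148 = 13706.9 s.
Layer count = ceil(54.6 / 0.18) = 304.
Z-hop total: 304 × 0.79 → 240.16 s.
Total = 13706.9 + 240.16 = 13947.06 s = 3.87 hours.

3.87 hours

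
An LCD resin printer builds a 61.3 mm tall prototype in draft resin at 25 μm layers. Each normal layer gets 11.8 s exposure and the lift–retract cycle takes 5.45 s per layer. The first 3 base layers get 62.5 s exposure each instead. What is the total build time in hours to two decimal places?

Layer count = ceil(61.3 / 0.025) = 2452.
Base layers = 3 × (62.5 + 5.45), so 203.85 s.
Normal layers = 2449 × (11.8 + 5.45) = 42245.25 s.
Sum: 203.85 + 42245.25 = 42449.1 s → 11.79 hours.

11.79 hours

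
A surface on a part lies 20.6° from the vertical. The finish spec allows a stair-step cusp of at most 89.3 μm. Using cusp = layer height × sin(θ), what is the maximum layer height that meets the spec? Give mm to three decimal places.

0.254 mm

t = h_c / sin θ = 0.0893 / 0.3518 = 0.254 mm.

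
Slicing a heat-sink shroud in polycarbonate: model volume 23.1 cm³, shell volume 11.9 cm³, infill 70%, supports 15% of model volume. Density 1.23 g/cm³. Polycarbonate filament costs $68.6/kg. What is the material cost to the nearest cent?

$1.96

Interior volume: 23.1 − 11.9 → 11.2 cm³.
Infill deposited: 0.70 × 11.2 → 7.84 cm³.
Support = 0.15 × 23.1, so 3.465 cm³.
Total printed volume = 11.9 + 7.84 + 3.465, so 23.205 cm³.
Mass: 23.205 × 1.23 → 28.54215 g.
Cost = 28.54215 g / 1000 × $68.6/kg = $1.96.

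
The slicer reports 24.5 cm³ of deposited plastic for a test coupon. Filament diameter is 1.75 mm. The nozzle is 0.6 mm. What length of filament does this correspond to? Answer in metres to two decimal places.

10.19 m

A = π r² = π × 0.875² = 2.4053 mm².
L = 24500 mm³ / 2.4053 mm² = 10185.84 mm, i.e. 10.19 m.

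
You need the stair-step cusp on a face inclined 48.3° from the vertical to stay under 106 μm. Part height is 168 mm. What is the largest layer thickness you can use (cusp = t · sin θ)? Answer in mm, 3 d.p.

Layer height = cusp / sin(48.3°) = 0.106 / 0.7466 = 0.142 mm.

0.142 mm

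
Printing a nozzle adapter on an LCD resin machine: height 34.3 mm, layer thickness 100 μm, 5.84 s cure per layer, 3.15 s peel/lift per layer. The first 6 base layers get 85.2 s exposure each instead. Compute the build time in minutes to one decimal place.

59.3 minutes

Layers = ⌈34.3/0.1⌉ = 343.
Base layers = 6 × (85.2 + 3.15) = 530.1 s.
Regular layers: 337 × (5.84 + 3.15) → 3029.63 s.
Total = 530.1 + 3029.63 = 3559.73 s = 59.3 minutes.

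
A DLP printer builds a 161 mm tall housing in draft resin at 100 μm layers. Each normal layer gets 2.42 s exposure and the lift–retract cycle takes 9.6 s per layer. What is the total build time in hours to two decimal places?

5.38 hours

Number of layers: 161 / 0.1 → 1610 (rounded up).
Cycle time: 2.42 + 9.6 → 12.02 s.
Build time: 1610 × 12.02 s = 19352.2 s, i.e. 5.38 hours.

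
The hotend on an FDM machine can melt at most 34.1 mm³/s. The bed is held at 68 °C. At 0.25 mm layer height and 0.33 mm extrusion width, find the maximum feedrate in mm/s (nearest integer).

A = 0.25 × 0.33, so 0.0825 mm².
Max speed = 34.1 / 0.0825 = 413.33 ≈ 413 mm/s.

413 mm/s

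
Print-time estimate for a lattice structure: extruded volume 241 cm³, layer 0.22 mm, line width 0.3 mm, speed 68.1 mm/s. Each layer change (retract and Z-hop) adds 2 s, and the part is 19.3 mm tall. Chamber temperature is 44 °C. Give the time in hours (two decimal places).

Line area = 0.22 × 0.3, so 0.066 mm².
Path length: 241000 mm³ / 0.066 mm² → 3651515.2 mm.
Extrusion time = 3651515.2 / 68.1 = 53619.9 s.
Number of layers: 19.3 / 0.22 → 88 (rounded up).
Non-print overhead: 88 × 2 → 176 s.
Total = 53619.9 + 176 = 53795.9 s = 14.94 hours.

14.94 hours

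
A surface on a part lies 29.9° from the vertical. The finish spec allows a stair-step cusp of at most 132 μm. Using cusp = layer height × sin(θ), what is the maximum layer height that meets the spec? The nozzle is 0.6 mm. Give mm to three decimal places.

0.265 mm

Layer height = cusp / sin(29.9°) = 0.132 / 0.4985 = 0.265 mm.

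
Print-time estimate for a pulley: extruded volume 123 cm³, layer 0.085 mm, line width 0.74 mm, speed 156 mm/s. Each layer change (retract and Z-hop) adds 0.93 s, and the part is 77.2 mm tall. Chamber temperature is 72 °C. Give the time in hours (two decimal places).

Bead cross-section = 0.085 × 0.74 = 0.0629 mm².
Path length: 123000 mm³ / 0.0629 mm² → 1955484.9 mm.
Extrusion time = 1955484.9 / 156 = 12535.2 s.
Number of layers: 77.2 / 0.085 → 909 (rounded up).
Non-print overhead = 909 × 0.93 = 845.37 s.
Altogether 12535.2 + 845.37 = 13380.57 s, i.e. 3.72 hours.

3.72 hours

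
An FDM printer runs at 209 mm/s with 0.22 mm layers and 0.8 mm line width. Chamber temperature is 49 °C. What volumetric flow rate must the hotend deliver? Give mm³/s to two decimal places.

36.78

Extrusion cross-section = 0.22 × 0.8, so 0.176 mm².
Volumetric flow = 209 × 0.176 = 36.78 mm³/s.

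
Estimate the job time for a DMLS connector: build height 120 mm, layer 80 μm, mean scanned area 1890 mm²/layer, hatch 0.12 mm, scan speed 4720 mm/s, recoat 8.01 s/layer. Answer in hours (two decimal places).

4.73 hours

Number of layers: 120 / 0.08 → 1500 (rounded up).
Per-layer scan distance: 1890 / 0.12 → 15750 mm.
Per-layer scan time = 15750 / 4720, so 3.3369 s.
Per-layer time = 3.3369 + 8.01 = 11.3469 s.
1500 layers × 11.3469 s/layer = 17020.35 s, i.e. 4.73 hours.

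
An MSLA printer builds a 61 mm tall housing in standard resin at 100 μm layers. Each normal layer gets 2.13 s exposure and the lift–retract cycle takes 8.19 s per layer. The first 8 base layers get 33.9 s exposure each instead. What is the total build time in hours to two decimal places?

Layer count = ceil(61 / 0.1) = 610.
Base layers: 8 × (33.9 + 8.19) → 336.72 s.
Normal layers = 602 × (2.13 + 8.19), so 6212.64 s.
Total = 336.72 + 6212.64 = 6549.36 s = 1.82 hours.

1.82 hours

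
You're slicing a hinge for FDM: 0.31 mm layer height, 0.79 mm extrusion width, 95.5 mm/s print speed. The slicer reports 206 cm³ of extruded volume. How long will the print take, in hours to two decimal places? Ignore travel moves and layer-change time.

2.45 hours

Line area: 0.31 × 0.79 → 0.2449 mm².
Toolpath length = 206 cm³ / 0.2449 mm² = 206000 / 0.2449 = 841159.7 mm.
Print-move time = 841159.7 / 95.5 = 8808 s.
That's 8808 s → 2.45 hours.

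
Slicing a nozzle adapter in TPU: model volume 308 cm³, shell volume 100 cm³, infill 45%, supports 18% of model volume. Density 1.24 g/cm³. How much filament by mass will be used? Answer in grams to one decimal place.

Interior volume = 308 − 100, so 208 cm³.
Infill deposited: 0.45 × 208 → 93.6 cm³.
Support = 0.18 × 308, so 55.44 cm³.
Total extruded: 100 + 93.6 + 55.44 → 249.04 cm³.
Mass = 249.04 × 1.24, so 308.8096 g.

308.8 g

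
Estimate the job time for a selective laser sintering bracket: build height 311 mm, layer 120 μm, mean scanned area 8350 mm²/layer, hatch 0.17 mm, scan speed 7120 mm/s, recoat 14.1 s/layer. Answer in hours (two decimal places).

15.12 hours

Number of layers: 311 / 0.12 → 2592 (rounded up).
Hatch length per layer: 8350 / 0.17 → 49117.6 mm.
Per-layer scan time = 49117.6 / 7120, so 6.8985 s.
Per-layer time = 6.8985 + 14.1, so 20.9985 s.
Total: 2592 × 20.9985 s = 54428.112 s → 15.12 hours.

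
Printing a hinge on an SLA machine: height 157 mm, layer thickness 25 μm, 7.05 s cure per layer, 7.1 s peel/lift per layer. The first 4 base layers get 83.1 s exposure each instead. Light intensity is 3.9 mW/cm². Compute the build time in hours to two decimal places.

Layer count = ceil(157 / 0.025) = 6280.
Burn-in layers = 4 × (83.1 + 7.1), so 360.8 s.
Regular layers = 6276 × (7.05 + 7.1) = 88805.4 s.
Total = 360.8 + 88805.4 = 89166.2 s = 24.77 hours.

24.77 hours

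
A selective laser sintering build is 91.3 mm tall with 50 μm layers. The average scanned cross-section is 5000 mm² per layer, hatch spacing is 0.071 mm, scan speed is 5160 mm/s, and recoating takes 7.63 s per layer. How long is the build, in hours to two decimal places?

10.79 hours

Layer count = ceil(91.3 / 0.05) = 1826.
Per-layer scan distance = 5000 / 0.071 = 70422.5 mm.
Per-layer scan time: 70422.5 / 5160 → 13.6478 s.
Layer cycle = 13.6478 + 7.63 = 21.2778 s.
Build time = 1826 × 21.2778 = 38853.2628 s = 10.79 hours.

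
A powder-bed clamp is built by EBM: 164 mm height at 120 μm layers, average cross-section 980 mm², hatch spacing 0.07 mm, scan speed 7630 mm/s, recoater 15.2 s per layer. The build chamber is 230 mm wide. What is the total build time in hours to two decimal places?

6.47 hours

Number of layers: 164 / 0.12 → 1367 (rounded up).
Per-layer scan distance = 980 / 0.07 = 14000 mm.
Beam time per layer = 14000 / 7630 = 1.8349 s.
Time per layer = 1.8349 + 15.2, so 17.0349 s.
1367 layers × 17.0349 s/layer = 23286.7083 s, i.e. 6.47 hours.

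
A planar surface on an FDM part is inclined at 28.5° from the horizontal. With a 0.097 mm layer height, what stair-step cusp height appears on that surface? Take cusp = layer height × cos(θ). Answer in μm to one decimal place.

cos(28.5°) = 0.8788, so cusp = 0.097 × 0.8788 = 0.085244 mm → 85.2 μm.

85.2 μm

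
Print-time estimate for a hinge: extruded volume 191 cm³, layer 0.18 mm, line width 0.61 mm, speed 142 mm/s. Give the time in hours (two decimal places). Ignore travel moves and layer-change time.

Line area = 0.18 × 0.61 = 0.1098 mm².
Path length: 191000 mm³ / 0.1098 mm² → 1739526.4 mm.
Time extruding = 1739526.4 / 142, so 12250.2 s.
In the requested units: 12250.2 s = 3.40 hours.

3.40 hours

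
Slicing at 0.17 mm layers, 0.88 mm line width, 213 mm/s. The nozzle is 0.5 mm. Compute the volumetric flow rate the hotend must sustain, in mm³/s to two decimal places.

Extrusion cross-section = 0.17 × 0.88 = 0.1496 mm².
Q = v·A = 213 × 0.1496 = 31.86 mm³/s.

31.86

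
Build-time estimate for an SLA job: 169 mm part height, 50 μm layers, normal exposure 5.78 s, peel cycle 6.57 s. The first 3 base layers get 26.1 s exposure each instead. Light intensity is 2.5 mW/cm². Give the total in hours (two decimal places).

Number of layers: 169 / 0.05 → 3380 (rounded up).
Base layers = 3 × (26.1 + 6.57), so 98.01 s.
Normal layers = 3377 × (5.78 + 6.57) = 41705.95 s.
Sum: 98.01 + 41705.95 = 41803.96 s → 11.61 hours.

11.61 hours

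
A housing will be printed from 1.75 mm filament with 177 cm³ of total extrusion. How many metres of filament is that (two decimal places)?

Cross-section of 1.75 mm filament: π·(1.75/2)² = 2.4053 mm².
L = 177000 mm³ / 2.4053 mm² = 73587.49 mm, i.e. 73.59 m.

73.59 m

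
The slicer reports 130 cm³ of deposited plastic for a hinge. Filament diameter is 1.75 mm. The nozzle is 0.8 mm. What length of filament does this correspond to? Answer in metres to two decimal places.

Filament cross-section = π × (1.75/2)² = 2.4053 mm².
L = 130000 mm³ / 2.4053 mm² = 54047.31 mm, i.e. 54.05 m.

54.05 m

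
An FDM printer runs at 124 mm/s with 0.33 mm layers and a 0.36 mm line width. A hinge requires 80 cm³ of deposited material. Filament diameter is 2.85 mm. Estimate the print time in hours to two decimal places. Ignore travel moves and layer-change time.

1.51 hours

Line area = 0.33 × 0.36 = 0.1188 mm².
Path length: 80000 mm³ / 0.1188 mm² → 673400.7 mm.
Extrusion time: 673400.7 / 124 → 5430.7 s.
In the requested units: 5430.7 s = 1.51 hours.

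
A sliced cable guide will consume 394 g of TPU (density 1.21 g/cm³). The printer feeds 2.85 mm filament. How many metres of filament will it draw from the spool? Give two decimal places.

Extruded volume: 394/1.21 = 325.6198 cm³ (325619.8 mm³).
Cross-section of 2.85 mm filament: π·(2.85/2)² = 6.3794 mm².
Length = 325619.8 / 6.3794 = 51042.39 mm = 51.04 m.

51.04 m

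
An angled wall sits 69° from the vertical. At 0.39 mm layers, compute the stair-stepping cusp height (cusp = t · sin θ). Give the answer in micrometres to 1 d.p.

364.1 μm

Cusp = layer height × sin(69°) = 0.39 × 0.9336 = 0.364104 mm = 364.1 μm.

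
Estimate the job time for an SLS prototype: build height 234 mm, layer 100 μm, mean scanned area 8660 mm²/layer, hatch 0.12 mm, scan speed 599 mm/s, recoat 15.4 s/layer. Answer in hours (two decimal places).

Number of layers: 234 / 0.1 → 2340 (rounded up).
Per-layer scan distance = 8660 / 0.12 = 72166.7 mm.
Per-layer scan time = 72166.7 / 599, so 120.4786 s.
Per-layer time: 120.4786 + 15.4 → 135.8786 s.
Total: 2340 × 135.8786 s = 317955.924 s → 88.32 hours.

88.32 hours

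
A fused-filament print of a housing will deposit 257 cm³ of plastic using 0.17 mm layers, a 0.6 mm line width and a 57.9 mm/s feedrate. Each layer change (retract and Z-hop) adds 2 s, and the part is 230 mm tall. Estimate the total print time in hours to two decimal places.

12.84 hours

Extrusion cross-section = 0.17 × 0.6, so 0.102 mm².
Total extruded path = 257000/0.102 = 2519607.8 mm.
Print-move time = 2519607.8 / 57.9 = 43516.5 s.
Layer count = ceil(230 / 0.17) = 1353.
Z-hop total = 1353 × 2 = 2706 s.
Altogether 43516.5 + 2706 = 46222.5 s, i.e. 12.84 hours.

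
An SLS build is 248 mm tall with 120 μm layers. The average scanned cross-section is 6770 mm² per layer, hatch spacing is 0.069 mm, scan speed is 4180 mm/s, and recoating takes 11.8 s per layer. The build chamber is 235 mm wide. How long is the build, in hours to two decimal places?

Layer count = ceil(248 / 0.12) = 2067.
Hatch length per layer: 6770 / 0.069 → 98115.9 mm.
Per-layer scan time = 98115.9 / 4180, so 23.4727 s.
Per-layer time: 23.4727 + 11.8 → 35.2727 s.
2067 layers × 35.2727 s/layer = 72908.6709 s, i.e. 20.25 hours.

20.25 hours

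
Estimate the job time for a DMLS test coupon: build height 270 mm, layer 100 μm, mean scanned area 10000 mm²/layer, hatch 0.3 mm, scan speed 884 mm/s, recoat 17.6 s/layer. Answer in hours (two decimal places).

41.48 hours

Number of layers: 270 / 0.1 → 2700 (rounded up).
Per-layer scan distance: 10000 / 0.3 → 33333.3 mm.
Laser time per layer: 33333.3 / 884 → 37.7074 s.
Per-layer time = 37.7074 + 17.6 = 55.3074 s.
Build time = 2700 × 55.3074 = 149329.98 s = 41.48 hours.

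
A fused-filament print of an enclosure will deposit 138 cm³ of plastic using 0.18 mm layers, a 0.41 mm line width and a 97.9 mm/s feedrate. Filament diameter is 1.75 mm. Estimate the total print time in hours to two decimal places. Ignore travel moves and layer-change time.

Line area = 0.18 × 0.41 = 0.0738 mm².
Toolpath length = 138 cm³ / 0.0738 mm² = 138000 / 0.0738 = 1869918.7 mm.
Print-move time = 1869918.7 / 97.9, so 19100.3 s.
19100.3 s = 5.31 hours.

5.31 hours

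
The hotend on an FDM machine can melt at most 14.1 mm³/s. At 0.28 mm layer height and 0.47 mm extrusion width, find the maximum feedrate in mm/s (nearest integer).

A: 0.28 × 0.47 → 0.1316 mm².
v_max = Q/A = 14.1/0.1316 = 107.14 mm/s → 107 mm/s.

107 mm/s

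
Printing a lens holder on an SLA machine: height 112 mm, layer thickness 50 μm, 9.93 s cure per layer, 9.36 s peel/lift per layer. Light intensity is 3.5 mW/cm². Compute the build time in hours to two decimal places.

Layers = ⌈112/0.05⌉ = 2240.
Per-layer time = 9.93 + 9.36, so 19.29 s.
Total = 2240 × 19.29 = 43209.6 s = 12.00 hours.

12.00 hours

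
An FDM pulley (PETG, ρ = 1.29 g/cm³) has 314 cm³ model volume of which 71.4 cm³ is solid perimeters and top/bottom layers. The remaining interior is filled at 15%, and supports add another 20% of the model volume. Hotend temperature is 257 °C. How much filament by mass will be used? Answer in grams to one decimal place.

220.1 g

Infill region = 314 − 71.4, so 242.6 cm³.
Infill deposited: 0.15 × 242.6 → 36.39 cm³.
Support = 0.20 × 314, so 62.8 cm³.
Total printed volume: 71.4 + 36.39 + 62.8 → 170.59 cm³.
Mass: 170.59 × 1.29 → 220.0611 g.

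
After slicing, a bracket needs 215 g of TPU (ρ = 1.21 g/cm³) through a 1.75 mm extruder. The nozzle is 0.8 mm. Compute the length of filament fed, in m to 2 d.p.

Extruded volume: 215/1.21 = 177.686 cm³ (177686 mm³).
Cross-section of 1.75 mm filament: π·(1.75/2)² = 2.4053 mm².
Length = 177686 / 2.4053 = 73872.7 mm = 73.87 m.

73.87 m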